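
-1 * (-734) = 734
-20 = -20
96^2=9216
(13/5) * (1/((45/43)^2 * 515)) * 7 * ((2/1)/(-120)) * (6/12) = -168259/625725000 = -0.00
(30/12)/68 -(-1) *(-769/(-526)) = 53607/35768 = 1.50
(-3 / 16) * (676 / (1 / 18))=-4563 / 2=-2281.50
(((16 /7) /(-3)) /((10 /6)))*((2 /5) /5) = -32 /875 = -0.04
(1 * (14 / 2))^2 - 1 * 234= -185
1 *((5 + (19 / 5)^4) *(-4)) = -533784 / 625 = -854.05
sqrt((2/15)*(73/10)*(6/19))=sqrt(2774)/95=0.55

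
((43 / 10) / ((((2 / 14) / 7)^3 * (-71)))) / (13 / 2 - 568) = 5058907 / 398665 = 12.69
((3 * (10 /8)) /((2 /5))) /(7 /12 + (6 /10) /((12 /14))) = 1125 /154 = 7.31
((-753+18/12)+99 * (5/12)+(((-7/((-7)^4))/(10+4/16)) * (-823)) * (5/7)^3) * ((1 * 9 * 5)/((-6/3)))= 15978.71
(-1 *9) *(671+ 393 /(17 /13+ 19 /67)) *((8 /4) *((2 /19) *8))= -20356944 /1463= -13914.52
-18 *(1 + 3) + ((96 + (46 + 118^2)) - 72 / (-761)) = 10649506 / 761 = 13994.09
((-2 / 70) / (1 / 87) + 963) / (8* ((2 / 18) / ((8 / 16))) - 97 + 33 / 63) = -151281 / 14915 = -10.14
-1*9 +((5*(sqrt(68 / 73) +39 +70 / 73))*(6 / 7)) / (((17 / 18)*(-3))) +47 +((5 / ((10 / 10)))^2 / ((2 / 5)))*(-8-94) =-55574579 / 8687-360*sqrt(1241) / 8687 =-6398.90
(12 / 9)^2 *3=16 / 3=5.33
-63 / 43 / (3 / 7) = -147 / 43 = -3.42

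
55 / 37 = 1.49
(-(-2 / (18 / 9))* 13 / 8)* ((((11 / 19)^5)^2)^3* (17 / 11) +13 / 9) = 4868607697474397927098481286239666576621 / 2074199561074756935409585674653399640609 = 2.35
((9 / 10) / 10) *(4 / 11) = 9 / 275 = 0.03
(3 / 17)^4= 81 / 83521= 0.00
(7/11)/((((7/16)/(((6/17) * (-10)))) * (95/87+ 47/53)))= -1106640/426547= -2.59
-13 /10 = -1.30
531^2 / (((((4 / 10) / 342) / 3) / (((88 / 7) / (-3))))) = -21214745640 / 7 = -3030677948.57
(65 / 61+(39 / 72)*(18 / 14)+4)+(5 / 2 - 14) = -19601 / 3416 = -5.74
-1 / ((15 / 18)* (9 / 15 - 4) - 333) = 6 / 2015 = 0.00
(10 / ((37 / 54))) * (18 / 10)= 972 / 37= 26.27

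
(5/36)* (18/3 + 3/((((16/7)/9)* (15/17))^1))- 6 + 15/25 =-2599/960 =-2.71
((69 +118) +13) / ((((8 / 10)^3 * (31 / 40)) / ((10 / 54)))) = 78125 / 837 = 93.34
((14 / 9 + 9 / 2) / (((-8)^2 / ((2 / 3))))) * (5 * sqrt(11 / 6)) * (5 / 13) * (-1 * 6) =-2725 * sqrt(66) / 22464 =-0.99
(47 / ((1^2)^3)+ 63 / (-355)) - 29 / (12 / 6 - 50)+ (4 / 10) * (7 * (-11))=283319 / 17040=16.63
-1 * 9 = -9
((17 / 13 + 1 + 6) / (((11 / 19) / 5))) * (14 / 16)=17955 / 286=62.78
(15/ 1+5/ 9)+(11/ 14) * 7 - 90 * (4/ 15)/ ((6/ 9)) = -269/ 18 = -14.94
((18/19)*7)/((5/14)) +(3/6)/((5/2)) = 1783/95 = 18.77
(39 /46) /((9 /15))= 65 /46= 1.41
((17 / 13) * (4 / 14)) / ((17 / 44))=88 / 91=0.97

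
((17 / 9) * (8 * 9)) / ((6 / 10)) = 226.67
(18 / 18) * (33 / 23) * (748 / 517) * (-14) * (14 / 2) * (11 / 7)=-345576 / 1081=-319.68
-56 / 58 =-28 / 29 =-0.97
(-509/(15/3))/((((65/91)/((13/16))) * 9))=-46319/3600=-12.87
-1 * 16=-16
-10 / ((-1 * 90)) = 1 / 9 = 0.11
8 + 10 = 18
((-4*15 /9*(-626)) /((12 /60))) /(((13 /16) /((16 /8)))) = 2003200 /39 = 51364.10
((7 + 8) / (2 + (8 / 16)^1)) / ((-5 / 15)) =-18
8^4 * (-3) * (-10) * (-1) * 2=-245760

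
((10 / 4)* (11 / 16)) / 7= 55 / 224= 0.25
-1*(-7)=7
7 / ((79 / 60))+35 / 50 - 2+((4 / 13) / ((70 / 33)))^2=132066313 / 32709950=4.04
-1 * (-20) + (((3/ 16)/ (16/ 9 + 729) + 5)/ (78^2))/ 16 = 204874602347/ 10243703808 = 20.00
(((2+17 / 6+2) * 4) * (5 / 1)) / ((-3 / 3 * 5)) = -82 / 3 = -27.33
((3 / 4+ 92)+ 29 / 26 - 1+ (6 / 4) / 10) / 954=0.10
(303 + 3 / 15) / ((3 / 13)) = 19708 / 15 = 1313.87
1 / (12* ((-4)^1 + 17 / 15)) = -5 / 172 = -0.03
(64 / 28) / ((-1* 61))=-16 / 427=-0.04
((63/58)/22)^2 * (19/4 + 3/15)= 35721/2960320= 0.01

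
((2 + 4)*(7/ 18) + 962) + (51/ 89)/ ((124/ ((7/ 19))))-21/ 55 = 33350718473/ 34597860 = 963.95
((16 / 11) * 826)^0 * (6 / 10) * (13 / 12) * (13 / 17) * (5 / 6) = 169 / 408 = 0.41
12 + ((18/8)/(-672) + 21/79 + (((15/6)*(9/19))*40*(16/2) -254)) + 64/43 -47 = 5302956195/57830528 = 91.70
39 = 39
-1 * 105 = -105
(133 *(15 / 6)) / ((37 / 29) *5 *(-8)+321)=19285 / 15658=1.23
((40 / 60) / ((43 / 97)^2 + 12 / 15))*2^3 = 752720 / 140643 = 5.35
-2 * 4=-8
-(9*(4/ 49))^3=-46656/ 117649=-0.40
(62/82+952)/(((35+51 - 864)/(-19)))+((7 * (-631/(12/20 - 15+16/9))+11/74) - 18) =119109325885/335184184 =355.35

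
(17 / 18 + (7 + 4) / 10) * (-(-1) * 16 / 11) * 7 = 10304 / 495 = 20.82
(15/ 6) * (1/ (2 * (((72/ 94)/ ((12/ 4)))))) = 235/ 48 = 4.90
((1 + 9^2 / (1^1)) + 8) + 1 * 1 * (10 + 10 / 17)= 1710 / 17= 100.59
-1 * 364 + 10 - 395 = -749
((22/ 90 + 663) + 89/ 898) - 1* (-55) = 29028263/ 40410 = 718.34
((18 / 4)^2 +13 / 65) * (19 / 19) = 409 / 20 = 20.45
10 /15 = 2 /3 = 0.67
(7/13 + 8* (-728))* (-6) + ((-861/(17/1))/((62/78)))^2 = 140810983803/3610477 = 39000.66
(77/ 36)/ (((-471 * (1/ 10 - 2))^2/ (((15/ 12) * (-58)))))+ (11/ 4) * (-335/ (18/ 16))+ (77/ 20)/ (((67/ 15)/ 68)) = -73429108850669/ 96582028806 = -760.28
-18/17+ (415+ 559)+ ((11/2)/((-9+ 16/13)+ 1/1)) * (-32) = 16982/17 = 998.94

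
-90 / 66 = -15 / 11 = -1.36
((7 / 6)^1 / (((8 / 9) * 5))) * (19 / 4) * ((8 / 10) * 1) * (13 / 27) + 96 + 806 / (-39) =75.81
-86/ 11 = -7.82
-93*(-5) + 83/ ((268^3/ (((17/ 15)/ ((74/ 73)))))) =9935284739803/ 21366203520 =465.00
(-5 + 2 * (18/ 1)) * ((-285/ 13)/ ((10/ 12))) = -10602/ 13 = -815.54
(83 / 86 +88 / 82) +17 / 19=196495 / 66994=2.93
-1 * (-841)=841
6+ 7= 13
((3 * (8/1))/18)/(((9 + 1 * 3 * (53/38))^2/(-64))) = -369664/753003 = -0.49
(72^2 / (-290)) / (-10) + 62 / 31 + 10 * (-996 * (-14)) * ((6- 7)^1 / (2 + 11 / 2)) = -13476454 / 725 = -18588.21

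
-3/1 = -3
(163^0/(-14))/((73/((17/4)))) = -17/4088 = -0.00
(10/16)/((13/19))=95/104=0.91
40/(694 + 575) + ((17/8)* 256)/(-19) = -689576/24111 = -28.60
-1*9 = -9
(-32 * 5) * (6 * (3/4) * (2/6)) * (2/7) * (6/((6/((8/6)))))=-640/7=-91.43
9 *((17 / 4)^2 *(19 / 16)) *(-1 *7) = -345933 / 256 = -1351.30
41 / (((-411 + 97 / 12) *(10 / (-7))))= 1722 / 24175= 0.07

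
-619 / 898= -0.69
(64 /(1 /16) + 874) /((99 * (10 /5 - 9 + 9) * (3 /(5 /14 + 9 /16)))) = 97747 /33264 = 2.94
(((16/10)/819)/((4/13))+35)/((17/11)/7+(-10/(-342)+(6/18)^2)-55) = -2304643/3597150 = -0.64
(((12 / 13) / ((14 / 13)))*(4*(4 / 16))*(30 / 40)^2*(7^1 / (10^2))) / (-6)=-9 / 1600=-0.01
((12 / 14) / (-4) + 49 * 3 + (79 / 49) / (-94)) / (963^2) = 338008 / 2135730807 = 0.00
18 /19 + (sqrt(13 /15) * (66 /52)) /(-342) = 18 /19 - 11 * sqrt(195) /44460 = 0.94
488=488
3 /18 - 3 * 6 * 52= -5615 /6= -935.83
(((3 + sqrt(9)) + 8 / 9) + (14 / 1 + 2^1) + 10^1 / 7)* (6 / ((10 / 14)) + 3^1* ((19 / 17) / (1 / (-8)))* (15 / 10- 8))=2644232 / 595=4444.09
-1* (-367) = 367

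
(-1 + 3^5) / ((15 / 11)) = 2662 / 15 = 177.47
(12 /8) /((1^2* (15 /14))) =7 /5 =1.40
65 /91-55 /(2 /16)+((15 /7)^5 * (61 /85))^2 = 49967402439900 /81635346961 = 612.08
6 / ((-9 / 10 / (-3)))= 20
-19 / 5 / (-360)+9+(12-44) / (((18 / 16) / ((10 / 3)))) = -463343 / 5400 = -85.80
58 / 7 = 8.29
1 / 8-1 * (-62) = 497 / 8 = 62.12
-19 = -19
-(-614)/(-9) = -614/9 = -68.22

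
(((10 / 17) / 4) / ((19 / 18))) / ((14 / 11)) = 495 / 4522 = 0.11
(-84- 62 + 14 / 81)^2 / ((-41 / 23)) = -3209036912 / 269001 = -11929.46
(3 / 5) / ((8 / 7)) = 0.52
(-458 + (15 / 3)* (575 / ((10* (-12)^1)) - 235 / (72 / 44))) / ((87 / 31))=-2678431 / 6264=-427.59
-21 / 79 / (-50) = 21 / 3950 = 0.01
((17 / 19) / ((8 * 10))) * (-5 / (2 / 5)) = -85 / 608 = -0.14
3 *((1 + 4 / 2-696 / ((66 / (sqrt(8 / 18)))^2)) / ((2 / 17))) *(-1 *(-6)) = 162673 / 363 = 448.13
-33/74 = -0.45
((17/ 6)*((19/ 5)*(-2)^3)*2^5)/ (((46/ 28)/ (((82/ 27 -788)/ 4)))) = 3066856576/ 9315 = 329238.49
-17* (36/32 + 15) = -2193/8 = -274.12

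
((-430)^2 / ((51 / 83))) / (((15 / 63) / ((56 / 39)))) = 1203181280 / 663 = 1814753.06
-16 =-16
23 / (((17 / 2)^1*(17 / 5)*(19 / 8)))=1840 / 5491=0.34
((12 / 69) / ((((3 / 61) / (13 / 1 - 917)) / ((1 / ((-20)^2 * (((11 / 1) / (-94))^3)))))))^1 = 11450431024 / 2295975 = 4987.18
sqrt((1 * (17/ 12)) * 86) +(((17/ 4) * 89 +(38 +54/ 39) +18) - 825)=-20247/ 52 +sqrt(4386)/ 6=-378.33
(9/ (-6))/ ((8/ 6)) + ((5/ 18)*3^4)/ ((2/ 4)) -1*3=40.88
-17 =-17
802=802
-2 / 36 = -1 / 18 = -0.06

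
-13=-13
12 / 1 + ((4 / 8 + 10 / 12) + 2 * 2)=52 / 3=17.33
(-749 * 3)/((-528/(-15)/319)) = -325815/16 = -20363.44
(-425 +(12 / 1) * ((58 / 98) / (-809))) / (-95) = 16847773 / 3765895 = 4.47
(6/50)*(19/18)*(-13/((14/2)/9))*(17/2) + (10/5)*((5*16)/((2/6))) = 323403/700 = 462.00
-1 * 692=-692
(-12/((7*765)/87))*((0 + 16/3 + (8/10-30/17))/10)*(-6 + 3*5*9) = -2778316/252875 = -10.99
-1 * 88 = -88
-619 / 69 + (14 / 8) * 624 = 74729 / 69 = 1083.03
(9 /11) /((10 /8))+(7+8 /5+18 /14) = 4058 /385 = 10.54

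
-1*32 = -32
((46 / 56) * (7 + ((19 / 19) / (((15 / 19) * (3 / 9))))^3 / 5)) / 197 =129191 / 1723750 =0.07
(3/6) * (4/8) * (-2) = -1/2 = -0.50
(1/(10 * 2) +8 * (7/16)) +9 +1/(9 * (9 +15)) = 13559/1080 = 12.55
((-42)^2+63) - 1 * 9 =1818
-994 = -994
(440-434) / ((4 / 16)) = 24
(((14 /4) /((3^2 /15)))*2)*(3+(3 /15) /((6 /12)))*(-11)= -1309 /3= -436.33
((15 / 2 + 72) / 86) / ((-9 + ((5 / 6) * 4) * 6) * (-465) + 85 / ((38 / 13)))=-3021 / 16620790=-0.00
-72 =-72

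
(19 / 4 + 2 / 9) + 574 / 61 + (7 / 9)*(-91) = -123845 / 2196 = -56.40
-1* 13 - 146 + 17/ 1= -142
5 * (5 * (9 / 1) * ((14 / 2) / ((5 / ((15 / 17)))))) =4725 / 17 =277.94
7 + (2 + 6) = 15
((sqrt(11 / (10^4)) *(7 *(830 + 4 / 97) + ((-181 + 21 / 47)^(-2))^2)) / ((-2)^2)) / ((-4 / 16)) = -116907276806614140073 *sqrt(11) / 2012073472624057408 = -192.71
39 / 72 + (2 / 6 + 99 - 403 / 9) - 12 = 3103 / 72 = 43.10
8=8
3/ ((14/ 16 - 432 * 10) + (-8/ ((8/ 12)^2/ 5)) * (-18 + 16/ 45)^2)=-1080/ 11641861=-0.00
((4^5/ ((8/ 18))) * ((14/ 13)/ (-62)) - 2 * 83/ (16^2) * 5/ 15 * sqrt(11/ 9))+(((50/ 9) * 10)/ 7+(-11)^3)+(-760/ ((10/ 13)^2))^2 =1046230087601/ 634725 - 83 * sqrt(11)/ 1152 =1648320.04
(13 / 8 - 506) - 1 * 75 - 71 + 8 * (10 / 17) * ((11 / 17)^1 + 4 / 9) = -13426123 / 20808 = -645.24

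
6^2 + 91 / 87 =3223 / 87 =37.05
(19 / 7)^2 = 361 / 49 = 7.37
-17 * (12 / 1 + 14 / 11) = -2482 / 11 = -225.64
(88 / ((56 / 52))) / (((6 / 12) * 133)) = 1144 / 931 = 1.23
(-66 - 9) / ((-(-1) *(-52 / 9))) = 12.98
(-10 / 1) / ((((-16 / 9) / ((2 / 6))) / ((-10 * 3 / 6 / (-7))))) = 75 / 56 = 1.34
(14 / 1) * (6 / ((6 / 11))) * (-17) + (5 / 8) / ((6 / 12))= -10467 / 4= -2616.75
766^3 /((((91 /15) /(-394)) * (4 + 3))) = -2656279617360 /637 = -4169983700.72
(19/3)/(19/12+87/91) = 6916/2773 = 2.49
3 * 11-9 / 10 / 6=657 / 20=32.85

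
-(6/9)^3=-8/27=-0.30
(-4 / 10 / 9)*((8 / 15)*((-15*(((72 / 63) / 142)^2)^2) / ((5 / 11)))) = 45056 / 13728025368225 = 0.00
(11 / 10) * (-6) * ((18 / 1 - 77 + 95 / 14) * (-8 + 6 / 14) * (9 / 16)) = -11506671 / 7840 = -1467.69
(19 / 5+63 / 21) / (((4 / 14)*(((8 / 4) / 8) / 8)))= 3808 / 5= 761.60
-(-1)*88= 88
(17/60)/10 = 17/600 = 0.03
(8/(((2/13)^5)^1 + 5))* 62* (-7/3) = -41584816/179661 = -231.46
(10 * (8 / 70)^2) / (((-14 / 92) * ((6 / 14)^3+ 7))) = -368 / 3035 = -0.12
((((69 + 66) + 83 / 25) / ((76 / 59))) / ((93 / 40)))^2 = 461218576 / 216225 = 2133.05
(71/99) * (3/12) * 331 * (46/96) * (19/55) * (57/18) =195128803/6272640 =31.11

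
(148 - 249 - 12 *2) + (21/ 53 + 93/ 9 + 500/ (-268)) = -1237198/ 10653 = -116.14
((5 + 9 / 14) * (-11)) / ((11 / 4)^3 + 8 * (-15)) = 27808 / 44443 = 0.63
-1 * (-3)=3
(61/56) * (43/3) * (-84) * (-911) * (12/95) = 14337318/95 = 150919.14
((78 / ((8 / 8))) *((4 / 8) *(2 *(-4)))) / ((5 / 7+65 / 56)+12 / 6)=-2496 / 31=-80.52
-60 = -60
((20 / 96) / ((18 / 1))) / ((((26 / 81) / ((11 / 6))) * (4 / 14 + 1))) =385 / 7488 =0.05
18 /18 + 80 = 81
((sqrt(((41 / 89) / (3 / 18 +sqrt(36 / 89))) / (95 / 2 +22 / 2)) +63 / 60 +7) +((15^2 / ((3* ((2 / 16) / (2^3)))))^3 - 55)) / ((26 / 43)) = 43* sqrt(1599) / (507* sqrt(89 +36* sqrt(89))) +95109119959623 / 520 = 182902153768.67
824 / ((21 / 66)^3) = 8773952 / 343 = 25580.03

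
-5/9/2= -5/18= -0.28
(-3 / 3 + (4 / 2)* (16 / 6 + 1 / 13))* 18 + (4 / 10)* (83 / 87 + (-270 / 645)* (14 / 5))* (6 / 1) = 32521642 / 405275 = 80.25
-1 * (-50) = 50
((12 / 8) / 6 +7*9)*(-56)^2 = 198352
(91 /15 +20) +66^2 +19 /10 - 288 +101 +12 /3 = 126029 /30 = 4200.97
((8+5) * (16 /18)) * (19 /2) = 988 /9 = 109.78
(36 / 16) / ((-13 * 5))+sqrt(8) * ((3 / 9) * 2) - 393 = -102189 / 260+4 * sqrt(2) / 3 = -391.15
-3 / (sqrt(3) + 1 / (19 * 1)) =-1.68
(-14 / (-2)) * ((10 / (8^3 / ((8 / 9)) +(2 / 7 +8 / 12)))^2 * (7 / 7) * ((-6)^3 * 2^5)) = -14.54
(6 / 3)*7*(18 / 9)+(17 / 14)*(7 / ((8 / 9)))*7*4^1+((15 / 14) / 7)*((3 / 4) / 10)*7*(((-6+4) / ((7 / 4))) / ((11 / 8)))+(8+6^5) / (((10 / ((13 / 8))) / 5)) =14273115 / 2156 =6620.18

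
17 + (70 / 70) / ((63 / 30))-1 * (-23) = 850 / 21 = 40.48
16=16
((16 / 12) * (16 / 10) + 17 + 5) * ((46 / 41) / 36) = 0.75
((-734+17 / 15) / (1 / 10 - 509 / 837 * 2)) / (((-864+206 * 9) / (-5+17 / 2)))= 2385481 / 1027730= 2.32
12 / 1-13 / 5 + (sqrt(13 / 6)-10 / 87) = sqrt(78) / 6 + 4039 / 435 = 10.76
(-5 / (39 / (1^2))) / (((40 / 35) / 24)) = -35 / 13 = -2.69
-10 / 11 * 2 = -20 / 11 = -1.82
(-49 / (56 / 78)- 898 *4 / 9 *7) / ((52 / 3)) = -103033 / 624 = -165.12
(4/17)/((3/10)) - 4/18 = 0.56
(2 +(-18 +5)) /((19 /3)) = -33 /19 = -1.74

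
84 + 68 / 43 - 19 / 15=54383 / 645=84.31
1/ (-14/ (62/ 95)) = -31/ 665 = -0.05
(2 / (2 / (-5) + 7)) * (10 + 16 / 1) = 260 / 33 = 7.88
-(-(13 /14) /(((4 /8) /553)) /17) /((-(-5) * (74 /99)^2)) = 10065627 /465460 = 21.63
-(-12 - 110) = 122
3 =3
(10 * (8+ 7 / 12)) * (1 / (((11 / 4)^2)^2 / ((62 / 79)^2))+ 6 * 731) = 103198135365475 / 274123443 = 376465.92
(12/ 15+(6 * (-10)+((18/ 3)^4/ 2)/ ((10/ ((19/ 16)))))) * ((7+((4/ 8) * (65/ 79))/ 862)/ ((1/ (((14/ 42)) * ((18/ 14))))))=203082081/ 3813488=53.25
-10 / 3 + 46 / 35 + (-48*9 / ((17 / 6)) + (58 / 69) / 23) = -48614882 / 314755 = -154.45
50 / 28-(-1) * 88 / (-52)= 17 / 182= 0.09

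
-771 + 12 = -759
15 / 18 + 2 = 17 / 6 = 2.83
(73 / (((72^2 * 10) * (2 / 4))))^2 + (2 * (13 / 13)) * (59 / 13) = 79277944477 / 8734003200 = 9.08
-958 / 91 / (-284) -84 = -1084969 / 12922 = -83.96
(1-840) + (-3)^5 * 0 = -839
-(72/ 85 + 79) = -6787/ 85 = -79.85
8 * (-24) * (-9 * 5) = 8640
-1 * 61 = -61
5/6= 0.83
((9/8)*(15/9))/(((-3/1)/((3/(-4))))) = 15/32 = 0.47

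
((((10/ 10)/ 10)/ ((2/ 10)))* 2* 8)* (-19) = -152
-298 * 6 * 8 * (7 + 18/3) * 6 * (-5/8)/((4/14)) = 2440620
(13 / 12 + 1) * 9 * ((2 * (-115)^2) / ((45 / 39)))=859625 / 2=429812.50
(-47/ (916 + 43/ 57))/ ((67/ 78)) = -208962/ 3501085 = -0.06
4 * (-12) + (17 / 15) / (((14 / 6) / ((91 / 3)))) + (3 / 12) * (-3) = -2041 / 60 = -34.02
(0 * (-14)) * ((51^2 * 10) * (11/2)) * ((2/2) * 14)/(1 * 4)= 0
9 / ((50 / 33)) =297 / 50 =5.94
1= 1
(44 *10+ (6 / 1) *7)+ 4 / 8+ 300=1565 / 2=782.50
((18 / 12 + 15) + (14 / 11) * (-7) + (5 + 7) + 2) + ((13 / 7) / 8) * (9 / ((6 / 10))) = 15445 / 616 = 25.07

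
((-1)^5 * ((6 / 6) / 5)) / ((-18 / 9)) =1 / 10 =0.10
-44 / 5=-8.80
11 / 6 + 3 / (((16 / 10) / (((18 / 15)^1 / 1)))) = 49 / 12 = 4.08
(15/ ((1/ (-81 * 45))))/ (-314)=54675/ 314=174.12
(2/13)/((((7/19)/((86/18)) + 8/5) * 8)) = 4085/356252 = 0.01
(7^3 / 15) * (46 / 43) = 15778 / 645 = 24.46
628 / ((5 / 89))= 55892 / 5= 11178.40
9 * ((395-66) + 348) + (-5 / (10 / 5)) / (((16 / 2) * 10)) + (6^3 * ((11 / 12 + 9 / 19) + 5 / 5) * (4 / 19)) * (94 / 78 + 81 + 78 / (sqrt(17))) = 3060720 * sqrt(17) / 6137 + 2256921035 / 150176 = 17084.83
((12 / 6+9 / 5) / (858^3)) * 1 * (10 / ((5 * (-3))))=-19 / 4737215340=-0.00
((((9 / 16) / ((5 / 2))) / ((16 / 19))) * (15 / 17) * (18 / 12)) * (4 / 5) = 1539 / 5440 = 0.28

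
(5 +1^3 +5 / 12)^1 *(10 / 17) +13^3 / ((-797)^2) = 3.78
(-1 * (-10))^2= 100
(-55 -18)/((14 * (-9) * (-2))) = -73/252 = -0.29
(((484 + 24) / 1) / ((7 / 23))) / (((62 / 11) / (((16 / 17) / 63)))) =4.42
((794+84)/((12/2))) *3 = 439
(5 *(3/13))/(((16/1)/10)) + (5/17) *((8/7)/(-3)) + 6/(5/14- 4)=-38537/37128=-1.04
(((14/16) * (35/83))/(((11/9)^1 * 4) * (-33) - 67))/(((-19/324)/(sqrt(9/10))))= 35721 * sqrt(10)/4320980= 0.03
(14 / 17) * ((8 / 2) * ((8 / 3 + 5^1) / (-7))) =-184 / 51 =-3.61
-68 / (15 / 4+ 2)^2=-1088 / 529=-2.06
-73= -73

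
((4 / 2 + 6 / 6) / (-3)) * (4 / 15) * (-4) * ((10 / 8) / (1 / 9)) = 12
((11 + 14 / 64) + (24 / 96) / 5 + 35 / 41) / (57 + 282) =79523 / 2223840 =0.04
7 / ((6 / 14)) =49 / 3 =16.33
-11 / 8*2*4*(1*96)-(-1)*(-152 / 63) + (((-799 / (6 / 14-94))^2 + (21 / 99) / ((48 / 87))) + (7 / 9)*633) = -2344176211513 / 4757029200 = -492.78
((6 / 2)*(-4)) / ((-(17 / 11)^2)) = 1452 / 289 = 5.02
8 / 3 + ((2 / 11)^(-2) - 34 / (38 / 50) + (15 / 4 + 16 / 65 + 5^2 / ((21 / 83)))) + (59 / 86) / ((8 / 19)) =1652552927 / 17843280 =92.61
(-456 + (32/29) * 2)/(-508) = 3290/3683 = 0.89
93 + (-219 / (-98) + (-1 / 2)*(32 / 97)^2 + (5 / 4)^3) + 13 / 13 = 2895585421 / 29506624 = 98.13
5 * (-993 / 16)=-4965 / 16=-310.31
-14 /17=-0.82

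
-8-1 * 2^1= -10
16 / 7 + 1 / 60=967 / 420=2.30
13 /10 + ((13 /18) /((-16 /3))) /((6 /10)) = 1.07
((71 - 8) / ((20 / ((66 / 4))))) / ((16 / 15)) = 6237 / 128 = 48.73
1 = 1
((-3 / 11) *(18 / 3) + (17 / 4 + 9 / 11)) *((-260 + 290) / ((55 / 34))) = 7701 / 121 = 63.64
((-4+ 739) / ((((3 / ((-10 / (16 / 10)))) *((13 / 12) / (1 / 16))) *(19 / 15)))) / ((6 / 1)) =-91875 / 7904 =-11.62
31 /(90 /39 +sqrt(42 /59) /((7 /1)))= 832195 /61781 - 5239*sqrt(2478) /370686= 12.77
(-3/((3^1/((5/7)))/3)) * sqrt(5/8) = -15 * sqrt(10)/28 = -1.69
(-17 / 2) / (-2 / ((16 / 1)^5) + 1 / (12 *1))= -13369344 / 131069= -102.00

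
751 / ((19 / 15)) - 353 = 4558 / 19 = 239.89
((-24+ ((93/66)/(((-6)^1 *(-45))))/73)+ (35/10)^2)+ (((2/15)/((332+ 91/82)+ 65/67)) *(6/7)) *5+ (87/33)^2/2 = -50699381856971/6128286200190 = -8.27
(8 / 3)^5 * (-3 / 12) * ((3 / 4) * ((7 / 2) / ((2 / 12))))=-14336 / 27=-530.96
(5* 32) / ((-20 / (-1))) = 8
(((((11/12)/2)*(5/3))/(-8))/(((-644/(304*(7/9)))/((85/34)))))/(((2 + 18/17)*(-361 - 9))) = -17765/229402368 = -0.00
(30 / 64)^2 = 225 / 1024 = 0.22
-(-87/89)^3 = 658503/704969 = 0.93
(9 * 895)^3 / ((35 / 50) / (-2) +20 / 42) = 219505761877500 / 53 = 4141618148632.08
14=14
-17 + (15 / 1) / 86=-1447 / 86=-16.83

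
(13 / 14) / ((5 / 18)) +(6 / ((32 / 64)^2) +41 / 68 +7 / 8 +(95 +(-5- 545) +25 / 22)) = -22255243 / 52360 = -425.04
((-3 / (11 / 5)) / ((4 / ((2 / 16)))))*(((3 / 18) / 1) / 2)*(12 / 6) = -5 / 704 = -0.01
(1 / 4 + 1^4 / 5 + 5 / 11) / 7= 199 / 1540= 0.13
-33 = -33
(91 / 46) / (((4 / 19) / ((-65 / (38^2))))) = -5915 / 13984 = -0.42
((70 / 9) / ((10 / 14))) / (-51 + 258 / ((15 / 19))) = 70 / 1773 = 0.04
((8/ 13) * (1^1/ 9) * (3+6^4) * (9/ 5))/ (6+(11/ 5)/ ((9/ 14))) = 11691/ 689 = 16.97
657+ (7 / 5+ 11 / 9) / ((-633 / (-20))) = 3743401 / 5697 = 657.08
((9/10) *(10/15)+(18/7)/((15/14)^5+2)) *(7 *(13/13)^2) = 86939643/9175115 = 9.48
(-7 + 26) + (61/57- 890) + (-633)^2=22789687/57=399819.07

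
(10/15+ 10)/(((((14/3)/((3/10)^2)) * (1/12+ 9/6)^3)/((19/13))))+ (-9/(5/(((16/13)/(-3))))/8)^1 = 138018/821275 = 0.17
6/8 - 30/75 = 7/20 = 0.35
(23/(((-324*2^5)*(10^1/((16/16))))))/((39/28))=-161/1010880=-0.00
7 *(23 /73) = 2.21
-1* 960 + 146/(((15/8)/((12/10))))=-21664/25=-866.56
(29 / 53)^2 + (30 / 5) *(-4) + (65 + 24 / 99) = 41.54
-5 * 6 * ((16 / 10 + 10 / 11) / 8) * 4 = -414 / 11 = -37.64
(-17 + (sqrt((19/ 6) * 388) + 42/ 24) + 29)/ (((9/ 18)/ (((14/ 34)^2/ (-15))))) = -98 * sqrt(11058)/ 13005-539/ 1734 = -1.10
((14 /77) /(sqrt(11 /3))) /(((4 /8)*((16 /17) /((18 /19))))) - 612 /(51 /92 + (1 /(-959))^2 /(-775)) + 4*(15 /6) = -39767328329270 /36350391433 + 153*sqrt(33) /4598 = -1093.81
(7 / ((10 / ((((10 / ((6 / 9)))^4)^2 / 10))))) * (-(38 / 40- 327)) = 935906146875 / 16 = 58494134179.69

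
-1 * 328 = -328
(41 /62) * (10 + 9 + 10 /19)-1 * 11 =2253 /1178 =1.91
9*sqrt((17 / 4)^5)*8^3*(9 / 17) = 22032*sqrt(17) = 90840.26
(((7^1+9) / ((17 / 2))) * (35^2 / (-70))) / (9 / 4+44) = -448 / 629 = -0.71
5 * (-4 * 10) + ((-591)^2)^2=121997216761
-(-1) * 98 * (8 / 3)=784 / 3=261.33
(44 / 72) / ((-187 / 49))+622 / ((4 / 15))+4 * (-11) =350116 / 153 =2288.34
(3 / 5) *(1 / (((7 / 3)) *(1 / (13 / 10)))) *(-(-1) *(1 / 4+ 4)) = 1989 / 1400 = 1.42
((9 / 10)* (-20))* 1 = -18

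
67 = 67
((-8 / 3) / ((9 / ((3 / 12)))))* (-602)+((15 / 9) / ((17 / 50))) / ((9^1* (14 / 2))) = 47842 / 1071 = 44.67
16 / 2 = 8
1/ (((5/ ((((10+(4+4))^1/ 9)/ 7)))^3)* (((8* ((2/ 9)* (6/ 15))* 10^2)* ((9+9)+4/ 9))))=81/ 569380000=0.00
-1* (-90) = 90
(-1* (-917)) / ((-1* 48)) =-917 / 48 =-19.10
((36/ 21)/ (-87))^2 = 16/ 41209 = 0.00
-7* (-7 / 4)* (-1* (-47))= 2303 / 4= 575.75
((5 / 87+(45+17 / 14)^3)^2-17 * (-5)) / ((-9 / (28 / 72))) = -555219484801248438481 / 1318935913344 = -420960168.86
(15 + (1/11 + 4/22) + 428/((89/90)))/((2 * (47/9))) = 1974024/46013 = 42.90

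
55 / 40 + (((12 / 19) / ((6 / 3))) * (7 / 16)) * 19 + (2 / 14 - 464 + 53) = -2848 / 7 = -406.86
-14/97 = -0.14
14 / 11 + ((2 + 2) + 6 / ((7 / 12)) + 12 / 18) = 16.23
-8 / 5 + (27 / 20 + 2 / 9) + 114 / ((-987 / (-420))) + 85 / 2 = 153943 / 1692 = 90.98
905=905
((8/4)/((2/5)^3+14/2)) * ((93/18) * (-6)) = -7750/883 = -8.78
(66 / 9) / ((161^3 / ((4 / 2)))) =44 / 12519843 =0.00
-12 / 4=-3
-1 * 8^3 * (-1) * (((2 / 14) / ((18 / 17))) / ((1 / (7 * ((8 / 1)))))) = 34816 / 9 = 3868.44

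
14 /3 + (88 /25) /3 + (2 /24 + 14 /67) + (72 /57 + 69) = 29175421 /381900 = 76.40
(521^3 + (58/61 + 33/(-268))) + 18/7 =16183626594777/114436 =141420764.40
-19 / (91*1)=-19 / 91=-0.21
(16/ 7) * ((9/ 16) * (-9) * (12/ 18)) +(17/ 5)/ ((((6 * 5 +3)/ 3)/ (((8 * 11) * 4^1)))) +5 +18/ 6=3818/ 35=109.09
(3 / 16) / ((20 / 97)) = 291 / 320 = 0.91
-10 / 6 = -5 / 3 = -1.67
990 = 990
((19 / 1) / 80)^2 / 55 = 361 / 352000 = 0.00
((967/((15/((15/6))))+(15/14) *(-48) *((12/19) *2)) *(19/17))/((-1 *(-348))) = 76771/248472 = 0.31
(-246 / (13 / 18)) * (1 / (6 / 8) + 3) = -1476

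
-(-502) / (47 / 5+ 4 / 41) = 102910 / 1947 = 52.86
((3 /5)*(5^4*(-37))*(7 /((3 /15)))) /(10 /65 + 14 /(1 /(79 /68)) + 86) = -30663750 /6467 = -4741.57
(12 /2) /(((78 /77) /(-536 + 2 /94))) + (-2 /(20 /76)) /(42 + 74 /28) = -6061909427 /1909375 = -3174.81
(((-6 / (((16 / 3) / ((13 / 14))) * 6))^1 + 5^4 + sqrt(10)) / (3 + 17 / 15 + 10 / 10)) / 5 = 3 * sqrt(10) / 77 + 419883 / 17248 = 24.47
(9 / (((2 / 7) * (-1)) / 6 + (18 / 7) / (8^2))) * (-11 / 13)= 66528 / 65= 1023.51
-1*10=-10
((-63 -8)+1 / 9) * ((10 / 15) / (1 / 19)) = -24244 / 27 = -897.93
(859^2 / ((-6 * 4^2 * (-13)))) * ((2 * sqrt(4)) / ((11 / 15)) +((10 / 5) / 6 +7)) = 155692891 / 20592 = 7560.84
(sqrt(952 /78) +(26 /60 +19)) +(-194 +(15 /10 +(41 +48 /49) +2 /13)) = -1251067 /9555 +2 * sqrt(4641) /39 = -127.44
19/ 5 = 3.80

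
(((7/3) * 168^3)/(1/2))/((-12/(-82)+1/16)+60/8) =14515716096/5057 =2870420.43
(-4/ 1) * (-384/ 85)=1536/ 85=18.07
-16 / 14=-8 / 7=-1.14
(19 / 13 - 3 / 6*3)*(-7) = 7 / 26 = 0.27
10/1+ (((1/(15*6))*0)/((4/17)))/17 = 10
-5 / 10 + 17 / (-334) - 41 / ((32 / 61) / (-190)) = 39676893 / 2672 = 14849.14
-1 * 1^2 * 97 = -97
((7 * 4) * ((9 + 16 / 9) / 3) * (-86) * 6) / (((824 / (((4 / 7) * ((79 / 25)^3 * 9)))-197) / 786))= 181034785773408 / 851626897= 212575.23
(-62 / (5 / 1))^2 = 153.76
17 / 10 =1.70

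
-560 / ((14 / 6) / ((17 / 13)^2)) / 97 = -69360 / 16393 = -4.23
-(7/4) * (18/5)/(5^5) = -63/31250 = -0.00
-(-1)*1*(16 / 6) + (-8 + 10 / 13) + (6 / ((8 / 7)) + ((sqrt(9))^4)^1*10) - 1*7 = 125375 / 156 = 803.69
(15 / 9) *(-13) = -65 / 3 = -21.67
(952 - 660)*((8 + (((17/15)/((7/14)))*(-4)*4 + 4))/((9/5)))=-106288/27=-3936.59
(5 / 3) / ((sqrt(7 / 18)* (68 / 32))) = 1.26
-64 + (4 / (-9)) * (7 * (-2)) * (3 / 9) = -1672 / 27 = -61.93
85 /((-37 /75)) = -6375 /37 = -172.30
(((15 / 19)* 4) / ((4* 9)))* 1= 5 / 57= 0.09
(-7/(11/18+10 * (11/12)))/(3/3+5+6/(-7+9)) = -7/88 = -0.08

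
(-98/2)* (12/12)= -49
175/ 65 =2.69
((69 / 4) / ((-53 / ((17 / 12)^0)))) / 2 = -69 / 424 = -0.16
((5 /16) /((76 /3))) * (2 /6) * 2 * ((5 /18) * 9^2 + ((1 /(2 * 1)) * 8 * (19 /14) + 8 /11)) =22065 /93632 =0.24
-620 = -620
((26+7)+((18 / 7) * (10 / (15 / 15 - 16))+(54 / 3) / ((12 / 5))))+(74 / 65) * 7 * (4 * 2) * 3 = 209343 / 910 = 230.05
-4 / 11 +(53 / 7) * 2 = 1138 / 77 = 14.78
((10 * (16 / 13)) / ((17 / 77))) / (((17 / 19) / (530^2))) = 65753072000 / 3757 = 17501483.10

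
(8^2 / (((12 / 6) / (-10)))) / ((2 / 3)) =-480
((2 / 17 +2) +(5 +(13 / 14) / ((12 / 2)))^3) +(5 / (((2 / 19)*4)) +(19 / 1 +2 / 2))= 1722615353 / 10075968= 170.96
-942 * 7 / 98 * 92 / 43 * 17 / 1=-736644 / 301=-2447.32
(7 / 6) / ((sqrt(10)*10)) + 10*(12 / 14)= 7*sqrt(10) / 600 + 60 / 7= 8.61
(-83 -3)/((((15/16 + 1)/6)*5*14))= -4128/1085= -3.80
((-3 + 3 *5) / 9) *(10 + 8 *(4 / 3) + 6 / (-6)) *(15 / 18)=590 / 27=21.85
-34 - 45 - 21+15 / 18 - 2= -101.17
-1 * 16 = -16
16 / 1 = 16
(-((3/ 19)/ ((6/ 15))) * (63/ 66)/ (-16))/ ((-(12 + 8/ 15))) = -4725/ 2514688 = -0.00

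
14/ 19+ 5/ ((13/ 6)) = 752/ 247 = 3.04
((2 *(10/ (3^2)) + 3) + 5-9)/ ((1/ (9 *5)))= 55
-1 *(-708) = 708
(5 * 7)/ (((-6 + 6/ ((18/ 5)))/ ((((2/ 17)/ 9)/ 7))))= -10/ 663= -0.02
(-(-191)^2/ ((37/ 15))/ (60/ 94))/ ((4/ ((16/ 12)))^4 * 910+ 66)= -1714607/ 5459424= -0.31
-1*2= -2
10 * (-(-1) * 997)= 9970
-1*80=-80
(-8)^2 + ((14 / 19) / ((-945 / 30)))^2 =1871440 / 29241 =64.00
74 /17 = 4.35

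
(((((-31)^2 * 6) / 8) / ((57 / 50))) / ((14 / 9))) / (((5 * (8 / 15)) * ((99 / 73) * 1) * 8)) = 5261475 / 374528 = 14.05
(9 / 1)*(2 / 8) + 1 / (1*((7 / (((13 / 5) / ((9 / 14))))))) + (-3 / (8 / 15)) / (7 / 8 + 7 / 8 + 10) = 19873 / 8460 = 2.35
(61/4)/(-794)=-61/3176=-0.02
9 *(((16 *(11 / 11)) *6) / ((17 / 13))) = 660.71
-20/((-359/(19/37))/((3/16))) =285/53132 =0.01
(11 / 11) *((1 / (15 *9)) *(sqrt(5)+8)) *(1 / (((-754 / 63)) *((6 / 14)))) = -196 / 16965 - 49 *sqrt(5) / 33930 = -0.01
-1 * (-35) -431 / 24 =409 / 24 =17.04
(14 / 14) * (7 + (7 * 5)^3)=42882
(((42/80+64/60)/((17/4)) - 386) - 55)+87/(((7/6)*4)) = -753239/1785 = -421.98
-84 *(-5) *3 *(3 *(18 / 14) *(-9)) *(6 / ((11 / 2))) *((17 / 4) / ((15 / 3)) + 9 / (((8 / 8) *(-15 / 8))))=2073276 / 11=188479.64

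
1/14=0.07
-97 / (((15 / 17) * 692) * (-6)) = 1649 / 62280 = 0.03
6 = 6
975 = 975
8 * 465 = 3720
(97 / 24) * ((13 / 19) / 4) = 1261 / 1824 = 0.69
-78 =-78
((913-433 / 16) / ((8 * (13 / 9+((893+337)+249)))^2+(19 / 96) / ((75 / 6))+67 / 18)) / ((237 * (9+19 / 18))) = 172226250 / 64985264524089187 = 0.00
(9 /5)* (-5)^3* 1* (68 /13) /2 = -7650 /13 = -588.46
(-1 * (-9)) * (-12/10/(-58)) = 27/145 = 0.19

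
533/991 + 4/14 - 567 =-3927566/6937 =-566.18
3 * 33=99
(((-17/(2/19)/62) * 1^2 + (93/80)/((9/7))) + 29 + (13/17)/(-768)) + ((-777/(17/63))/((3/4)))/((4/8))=-5161254117/674560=-7651.29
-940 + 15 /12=-3755 /4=-938.75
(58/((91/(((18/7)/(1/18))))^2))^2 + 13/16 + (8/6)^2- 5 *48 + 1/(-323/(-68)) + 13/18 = -566785873751073/50053138333744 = -11.32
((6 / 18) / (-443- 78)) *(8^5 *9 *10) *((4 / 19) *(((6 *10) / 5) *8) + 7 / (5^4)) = -47212068864 / 1237375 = -38155.02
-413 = -413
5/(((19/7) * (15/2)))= 14/57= 0.25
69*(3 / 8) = 207 / 8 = 25.88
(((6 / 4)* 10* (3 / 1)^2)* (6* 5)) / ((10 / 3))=1215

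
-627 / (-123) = 209 / 41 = 5.10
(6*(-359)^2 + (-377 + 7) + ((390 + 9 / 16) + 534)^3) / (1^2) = 3240360199193 / 4096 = 791103564.26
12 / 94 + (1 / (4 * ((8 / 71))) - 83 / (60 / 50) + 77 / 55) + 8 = -1295401 / 22560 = -57.42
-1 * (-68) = 68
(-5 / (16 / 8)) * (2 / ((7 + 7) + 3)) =-0.29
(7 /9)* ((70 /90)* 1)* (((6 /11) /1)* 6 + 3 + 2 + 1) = 1666 /297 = 5.61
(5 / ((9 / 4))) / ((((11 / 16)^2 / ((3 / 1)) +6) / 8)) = 2.89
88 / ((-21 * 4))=-1.05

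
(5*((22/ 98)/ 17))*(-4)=-220/ 833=-0.26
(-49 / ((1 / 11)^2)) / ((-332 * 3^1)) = 5929 / 996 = 5.95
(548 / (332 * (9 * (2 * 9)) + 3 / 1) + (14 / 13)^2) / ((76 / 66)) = 58491752 / 57570019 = 1.02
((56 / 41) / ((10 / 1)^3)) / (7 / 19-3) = -133 / 256250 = -0.00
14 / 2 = 7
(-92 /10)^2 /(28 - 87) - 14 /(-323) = -662818 /476425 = -1.39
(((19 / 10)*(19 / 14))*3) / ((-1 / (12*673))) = -2186577 / 35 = -62473.63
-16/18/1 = -8/9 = -0.89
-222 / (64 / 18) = -999 / 16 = -62.44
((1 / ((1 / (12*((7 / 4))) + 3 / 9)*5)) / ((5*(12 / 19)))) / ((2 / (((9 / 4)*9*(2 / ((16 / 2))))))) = 10773 / 25600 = 0.42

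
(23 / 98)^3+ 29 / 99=28499101 / 93178008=0.31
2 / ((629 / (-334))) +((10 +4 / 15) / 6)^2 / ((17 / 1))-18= -24060377 / 1273725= -18.89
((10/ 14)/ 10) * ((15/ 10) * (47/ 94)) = 3/ 56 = 0.05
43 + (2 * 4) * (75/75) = 51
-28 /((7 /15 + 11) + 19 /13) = -5460 /2521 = -2.17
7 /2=3.50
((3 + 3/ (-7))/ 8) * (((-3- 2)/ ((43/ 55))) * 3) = -7425/ 1204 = -6.17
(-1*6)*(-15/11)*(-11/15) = -6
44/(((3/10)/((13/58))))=2860/87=32.87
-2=-2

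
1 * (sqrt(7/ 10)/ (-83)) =-0.01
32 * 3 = 96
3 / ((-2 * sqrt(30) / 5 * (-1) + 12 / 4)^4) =25225 / 7203 - 4600 * sqrt(30) / 7203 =0.00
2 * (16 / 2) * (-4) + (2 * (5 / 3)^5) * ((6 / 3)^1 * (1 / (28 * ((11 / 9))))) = -129931 / 2079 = -62.50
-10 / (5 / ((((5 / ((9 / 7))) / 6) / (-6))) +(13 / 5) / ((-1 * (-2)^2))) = 1400 / 6571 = 0.21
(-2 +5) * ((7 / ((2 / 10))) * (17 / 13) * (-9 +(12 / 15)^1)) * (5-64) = 863583 / 13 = 66429.46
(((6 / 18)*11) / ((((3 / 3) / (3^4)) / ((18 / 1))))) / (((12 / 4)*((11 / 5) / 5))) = 4050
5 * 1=5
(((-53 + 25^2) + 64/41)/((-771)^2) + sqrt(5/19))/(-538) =-sqrt(95)/10222 - 11758/6556089789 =-0.00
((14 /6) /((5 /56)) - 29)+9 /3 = 2 /15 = 0.13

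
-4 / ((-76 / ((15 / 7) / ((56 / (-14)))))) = -15 / 532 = -0.03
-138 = -138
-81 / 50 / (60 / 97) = -2619 / 1000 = -2.62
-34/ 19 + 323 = 6103/ 19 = 321.21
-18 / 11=-1.64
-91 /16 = -5.69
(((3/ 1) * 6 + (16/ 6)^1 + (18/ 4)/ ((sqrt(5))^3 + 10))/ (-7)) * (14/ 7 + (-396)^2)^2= -6959503490092/ 105 - 110663483058 * sqrt(5)/ 35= -73351016212.63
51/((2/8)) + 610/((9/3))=1222/3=407.33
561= 561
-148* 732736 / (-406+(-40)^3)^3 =13555616 / 33395580429427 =0.00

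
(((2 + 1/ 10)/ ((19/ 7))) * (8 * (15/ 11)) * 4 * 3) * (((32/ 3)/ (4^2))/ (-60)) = -1176/ 1045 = -1.13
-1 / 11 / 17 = -0.01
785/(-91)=-785/91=-8.63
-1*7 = -7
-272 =-272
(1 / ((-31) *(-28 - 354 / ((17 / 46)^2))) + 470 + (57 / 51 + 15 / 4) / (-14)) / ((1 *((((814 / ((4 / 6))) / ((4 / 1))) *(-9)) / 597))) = -522099852513287 / 5115651448446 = -102.06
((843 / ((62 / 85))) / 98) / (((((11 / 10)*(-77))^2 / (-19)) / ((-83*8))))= 22599987000 / 1089744271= 20.74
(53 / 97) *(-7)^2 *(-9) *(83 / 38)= -1939959 / 3686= -526.30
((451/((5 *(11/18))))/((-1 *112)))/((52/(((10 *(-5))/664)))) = 1845/966784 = 0.00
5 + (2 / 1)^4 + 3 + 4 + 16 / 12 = 29.33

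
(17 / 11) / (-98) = -17 / 1078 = -0.02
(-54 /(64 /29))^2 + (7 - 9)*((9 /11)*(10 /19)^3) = 598.48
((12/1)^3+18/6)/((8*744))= 577/1984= 0.29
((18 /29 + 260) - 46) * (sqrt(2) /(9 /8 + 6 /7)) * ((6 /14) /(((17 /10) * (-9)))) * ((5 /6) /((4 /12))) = -1244800 * sqrt(2) /164169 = -10.72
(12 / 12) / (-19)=-1 / 19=-0.05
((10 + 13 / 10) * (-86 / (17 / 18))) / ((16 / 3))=-192.93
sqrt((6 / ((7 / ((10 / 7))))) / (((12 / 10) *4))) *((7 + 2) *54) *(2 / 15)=32.73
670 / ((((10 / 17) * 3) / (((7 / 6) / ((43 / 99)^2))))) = 8682597 / 3698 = 2347.92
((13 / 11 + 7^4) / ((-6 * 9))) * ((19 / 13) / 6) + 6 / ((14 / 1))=-93761 / 9009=-10.41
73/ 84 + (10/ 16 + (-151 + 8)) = -23773/ 168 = -141.51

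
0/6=0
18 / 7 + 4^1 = 46 / 7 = 6.57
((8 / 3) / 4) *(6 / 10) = 2 / 5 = 0.40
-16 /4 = -4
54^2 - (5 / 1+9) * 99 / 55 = 14454 / 5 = 2890.80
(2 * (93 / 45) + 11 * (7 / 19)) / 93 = 2333 / 26505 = 0.09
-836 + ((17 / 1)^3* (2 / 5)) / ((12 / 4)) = -2714 / 15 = -180.93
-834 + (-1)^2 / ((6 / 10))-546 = -4135 / 3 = -1378.33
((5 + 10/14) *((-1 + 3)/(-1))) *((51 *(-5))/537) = 6800/1253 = 5.43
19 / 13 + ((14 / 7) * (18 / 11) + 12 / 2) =1535 / 143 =10.73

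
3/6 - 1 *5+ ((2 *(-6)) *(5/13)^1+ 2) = -7.12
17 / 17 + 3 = 4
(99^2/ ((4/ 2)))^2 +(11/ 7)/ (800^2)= 107586753120011/ 4480000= 24014900.25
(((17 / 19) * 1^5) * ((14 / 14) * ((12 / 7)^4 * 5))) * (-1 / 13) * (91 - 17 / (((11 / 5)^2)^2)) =-2329586127360 / 8682801127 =-268.30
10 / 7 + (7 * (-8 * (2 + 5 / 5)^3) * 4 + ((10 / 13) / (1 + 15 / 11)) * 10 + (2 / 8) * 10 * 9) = -14245253 / 2366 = -6020.82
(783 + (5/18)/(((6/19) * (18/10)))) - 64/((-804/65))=788.66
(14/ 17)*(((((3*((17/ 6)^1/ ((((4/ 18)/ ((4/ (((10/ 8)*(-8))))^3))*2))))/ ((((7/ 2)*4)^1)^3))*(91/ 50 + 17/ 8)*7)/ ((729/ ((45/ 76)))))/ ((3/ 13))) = -3419/ 95760000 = -0.00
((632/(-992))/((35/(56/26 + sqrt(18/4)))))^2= 0.01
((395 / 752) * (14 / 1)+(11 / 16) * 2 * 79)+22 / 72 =196753 / 1692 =116.28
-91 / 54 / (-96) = 91 / 5184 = 0.02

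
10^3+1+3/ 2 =1002.50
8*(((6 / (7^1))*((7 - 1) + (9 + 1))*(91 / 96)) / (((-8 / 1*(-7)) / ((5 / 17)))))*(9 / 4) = 585 / 476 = 1.23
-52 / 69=-0.75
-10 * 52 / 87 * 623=-323960 / 87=-3723.68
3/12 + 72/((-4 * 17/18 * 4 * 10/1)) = -77/340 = -0.23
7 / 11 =0.64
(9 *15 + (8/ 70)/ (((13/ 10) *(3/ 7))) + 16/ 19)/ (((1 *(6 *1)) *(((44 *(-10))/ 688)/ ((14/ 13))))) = -60688222/ 1589445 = -38.18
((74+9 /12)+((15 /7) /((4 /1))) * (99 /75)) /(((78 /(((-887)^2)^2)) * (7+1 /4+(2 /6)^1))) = 3269586836344802 /41405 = 78965990492.57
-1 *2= -2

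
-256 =-256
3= 3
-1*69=-69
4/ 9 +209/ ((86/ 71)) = 133895/ 774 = 172.99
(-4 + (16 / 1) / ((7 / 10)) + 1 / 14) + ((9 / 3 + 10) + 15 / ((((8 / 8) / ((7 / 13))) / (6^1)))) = 14631 / 182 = 80.39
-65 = -65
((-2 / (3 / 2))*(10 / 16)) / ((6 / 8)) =-10 / 9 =-1.11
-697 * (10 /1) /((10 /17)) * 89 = -1054561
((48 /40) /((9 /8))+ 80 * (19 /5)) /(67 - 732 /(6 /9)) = -4576 /15465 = -0.30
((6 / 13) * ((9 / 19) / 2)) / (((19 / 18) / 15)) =7290 / 4693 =1.55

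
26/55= 0.47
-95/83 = -1.14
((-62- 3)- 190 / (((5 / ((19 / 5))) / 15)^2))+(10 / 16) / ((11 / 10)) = -5446503 / 220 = -24756.83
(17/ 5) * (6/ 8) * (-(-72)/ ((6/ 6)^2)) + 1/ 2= 1841/ 10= 184.10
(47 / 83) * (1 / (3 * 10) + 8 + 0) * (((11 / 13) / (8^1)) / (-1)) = -124597 / 258960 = -0.48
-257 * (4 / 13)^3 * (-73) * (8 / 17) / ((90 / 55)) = 52830976 / 336141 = 157.17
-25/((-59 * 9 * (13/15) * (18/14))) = 875/20709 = 0.04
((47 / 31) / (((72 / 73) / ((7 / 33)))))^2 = 576816289 / 5425206336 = 0.11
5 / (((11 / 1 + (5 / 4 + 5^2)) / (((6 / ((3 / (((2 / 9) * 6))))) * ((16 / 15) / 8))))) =64 / 1341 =0.05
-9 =-9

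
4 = 4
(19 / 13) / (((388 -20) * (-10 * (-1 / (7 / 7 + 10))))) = 209 / 47840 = 0.00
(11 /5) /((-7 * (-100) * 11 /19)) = 19 /3500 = 0.01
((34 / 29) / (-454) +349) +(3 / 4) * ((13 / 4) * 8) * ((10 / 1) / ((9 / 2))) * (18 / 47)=113114890 / 309401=365.59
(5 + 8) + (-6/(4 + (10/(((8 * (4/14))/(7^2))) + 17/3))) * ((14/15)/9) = 1048291/80655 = 13.00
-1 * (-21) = 21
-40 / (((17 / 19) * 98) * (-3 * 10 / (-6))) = -76 / 833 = -0.09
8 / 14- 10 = -66 / 7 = -9.43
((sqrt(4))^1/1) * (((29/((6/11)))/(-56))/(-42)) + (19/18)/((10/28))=11763/3920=3.00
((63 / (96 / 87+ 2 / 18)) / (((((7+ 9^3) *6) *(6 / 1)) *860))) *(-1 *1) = -1827 / 802593280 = -0.00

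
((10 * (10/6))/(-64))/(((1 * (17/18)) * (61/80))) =-375/1037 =-0.36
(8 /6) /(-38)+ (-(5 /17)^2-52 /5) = -866611 /82365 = -10.52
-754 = -754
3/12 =1/4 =0.25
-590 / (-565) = 118 / 113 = 1.04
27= 27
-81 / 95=-0.85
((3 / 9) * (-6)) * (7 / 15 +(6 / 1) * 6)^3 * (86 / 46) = -14075389778 / 77625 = -181325.47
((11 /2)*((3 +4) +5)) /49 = 66 /49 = 1.35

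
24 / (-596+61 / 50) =-400 / 9913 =-0.04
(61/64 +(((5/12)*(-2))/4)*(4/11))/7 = 1853/14784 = 0.13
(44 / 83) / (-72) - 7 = -7.01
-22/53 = -0.42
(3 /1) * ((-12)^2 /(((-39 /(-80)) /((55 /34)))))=316800 /221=1433.48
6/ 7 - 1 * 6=-36/ 7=-5.14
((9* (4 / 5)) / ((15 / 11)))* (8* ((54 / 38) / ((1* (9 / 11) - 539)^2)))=107811 / 520220000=0.00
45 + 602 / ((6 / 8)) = 2543 / 3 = 847.67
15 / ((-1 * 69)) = -5 / 23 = -0.22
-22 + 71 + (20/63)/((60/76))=9337/189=49.40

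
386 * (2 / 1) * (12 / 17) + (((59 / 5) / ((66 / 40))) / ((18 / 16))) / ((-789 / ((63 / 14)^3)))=26764644 / 49181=544.21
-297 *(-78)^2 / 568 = -451737 / 142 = -3181.25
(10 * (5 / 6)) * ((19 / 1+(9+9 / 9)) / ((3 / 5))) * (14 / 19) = 50750 / 171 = 296.78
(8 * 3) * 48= 1152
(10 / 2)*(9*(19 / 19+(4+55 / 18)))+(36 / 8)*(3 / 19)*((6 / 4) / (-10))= 275419 / 760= 362.39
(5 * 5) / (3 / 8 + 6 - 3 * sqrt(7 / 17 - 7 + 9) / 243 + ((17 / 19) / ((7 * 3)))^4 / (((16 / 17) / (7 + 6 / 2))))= 2447671530057996025 * sqrt(697) / 5479088162409150451272 + 21486696578028224719225 / 5479088162409150451272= 3.93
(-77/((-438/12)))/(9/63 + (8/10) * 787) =5390/1608993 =0.00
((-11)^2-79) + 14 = 56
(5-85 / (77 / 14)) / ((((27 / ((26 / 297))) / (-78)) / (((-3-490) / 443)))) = -38325820 / 13025529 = -2.94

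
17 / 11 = 1.55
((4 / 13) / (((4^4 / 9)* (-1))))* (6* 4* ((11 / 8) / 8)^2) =-0.01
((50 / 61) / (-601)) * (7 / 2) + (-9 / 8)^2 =2958341 / 2346304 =1.26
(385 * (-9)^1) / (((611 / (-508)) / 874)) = 1538432280 / 611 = 2517892.44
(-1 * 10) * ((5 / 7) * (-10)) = 500 / 7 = 71.43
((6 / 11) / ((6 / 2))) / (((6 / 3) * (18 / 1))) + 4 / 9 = 89 / 198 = 0.45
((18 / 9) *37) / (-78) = -37 / 39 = -0.95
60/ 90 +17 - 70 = -157/ 3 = -52.33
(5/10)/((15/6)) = 1/5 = 0.20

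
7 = 7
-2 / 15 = -0.13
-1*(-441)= 441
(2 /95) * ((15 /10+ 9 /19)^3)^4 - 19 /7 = 42710527141226370117067 /602871570914917197824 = 70.85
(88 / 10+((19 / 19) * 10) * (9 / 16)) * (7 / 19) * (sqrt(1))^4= 4039 / 760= 5.31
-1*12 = -12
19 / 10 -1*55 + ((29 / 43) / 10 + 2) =-10972 / 215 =-51.03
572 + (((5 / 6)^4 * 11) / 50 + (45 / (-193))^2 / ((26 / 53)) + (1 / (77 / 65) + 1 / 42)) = 55386336876235 / 96645957408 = 573.08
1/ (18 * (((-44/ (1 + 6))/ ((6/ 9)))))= -0.01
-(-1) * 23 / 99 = 23 / 99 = 0.23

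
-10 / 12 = -5 / 6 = -0.83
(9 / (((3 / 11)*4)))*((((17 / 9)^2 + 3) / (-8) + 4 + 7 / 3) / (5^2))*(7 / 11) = 6251 / 5400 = 1.16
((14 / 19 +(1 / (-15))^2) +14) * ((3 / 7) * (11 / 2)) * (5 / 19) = 693209 / 75810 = 9.14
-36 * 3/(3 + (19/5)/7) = -945/31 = -30.48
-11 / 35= -0.31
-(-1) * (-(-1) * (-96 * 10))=-960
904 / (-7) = -904 / 7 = -129.14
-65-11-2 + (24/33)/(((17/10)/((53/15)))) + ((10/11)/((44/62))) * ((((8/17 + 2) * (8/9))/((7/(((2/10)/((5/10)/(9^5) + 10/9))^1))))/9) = -61931115698/809764791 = -76.48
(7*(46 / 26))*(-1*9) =-1449 / 13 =-111.46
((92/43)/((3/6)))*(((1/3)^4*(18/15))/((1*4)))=92/5805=0.02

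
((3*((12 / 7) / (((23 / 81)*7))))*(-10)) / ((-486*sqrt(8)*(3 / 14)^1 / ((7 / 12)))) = 5*sqrt(2) / 138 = 0.05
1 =1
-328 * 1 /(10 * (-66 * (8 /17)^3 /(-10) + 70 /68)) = -1611464 /84367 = -19.10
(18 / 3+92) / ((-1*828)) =-49 / 414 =-0.12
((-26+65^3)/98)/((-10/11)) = -3082.23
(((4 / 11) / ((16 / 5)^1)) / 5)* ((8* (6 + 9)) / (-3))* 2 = -20 / 11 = -1.82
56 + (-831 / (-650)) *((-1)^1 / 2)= 71969 / 1300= 55.36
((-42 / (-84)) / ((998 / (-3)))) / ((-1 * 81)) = 1 / 53892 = 0.00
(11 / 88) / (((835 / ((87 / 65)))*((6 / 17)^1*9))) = 493 / 7815600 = 0.00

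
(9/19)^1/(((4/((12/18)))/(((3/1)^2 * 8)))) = 108/19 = 5.68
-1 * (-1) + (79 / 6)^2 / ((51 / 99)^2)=654.25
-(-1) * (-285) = -285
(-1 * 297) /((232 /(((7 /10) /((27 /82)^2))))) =-129437 /15660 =-8.27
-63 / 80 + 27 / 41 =-423 / 3280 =-0.13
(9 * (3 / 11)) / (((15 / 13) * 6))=39 / 110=0.35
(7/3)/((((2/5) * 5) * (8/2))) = 0.29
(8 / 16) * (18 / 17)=9 / 17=0.53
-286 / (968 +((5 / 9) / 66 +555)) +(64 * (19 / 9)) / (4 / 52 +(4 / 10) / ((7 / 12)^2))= 3497640098836 / 32478449967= 107.69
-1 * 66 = -66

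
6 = 6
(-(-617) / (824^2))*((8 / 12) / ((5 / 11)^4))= 0.01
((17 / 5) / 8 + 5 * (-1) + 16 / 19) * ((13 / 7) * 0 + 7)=-19859 / 760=-26.13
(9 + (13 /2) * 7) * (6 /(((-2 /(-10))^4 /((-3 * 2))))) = -1226250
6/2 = 3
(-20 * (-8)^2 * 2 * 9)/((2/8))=-92160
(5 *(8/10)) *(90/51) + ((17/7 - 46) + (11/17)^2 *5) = -69630/2023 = -34.42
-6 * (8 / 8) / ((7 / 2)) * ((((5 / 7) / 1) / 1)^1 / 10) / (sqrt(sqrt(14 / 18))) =-6 * sqrt(3) * 7^(3 / 4) / 343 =-0.13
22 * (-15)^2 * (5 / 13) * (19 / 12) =78375 / 26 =3014.42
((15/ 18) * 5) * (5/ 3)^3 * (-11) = -212.19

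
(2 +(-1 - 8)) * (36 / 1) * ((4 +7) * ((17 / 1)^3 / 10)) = -6809418 / 5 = -1361883.60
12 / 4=3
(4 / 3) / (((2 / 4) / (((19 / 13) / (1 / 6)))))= 304 / 13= 23.38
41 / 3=13.67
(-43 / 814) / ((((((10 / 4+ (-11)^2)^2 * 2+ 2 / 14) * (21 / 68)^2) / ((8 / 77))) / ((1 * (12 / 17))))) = -374272 / 281059590735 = -0.00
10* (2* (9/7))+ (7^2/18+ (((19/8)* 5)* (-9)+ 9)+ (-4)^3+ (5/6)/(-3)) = -67393/504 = -133.72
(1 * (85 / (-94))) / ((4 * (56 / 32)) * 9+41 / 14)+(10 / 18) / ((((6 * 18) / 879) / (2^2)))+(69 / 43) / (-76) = 207291785551 / 11483297748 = 18.05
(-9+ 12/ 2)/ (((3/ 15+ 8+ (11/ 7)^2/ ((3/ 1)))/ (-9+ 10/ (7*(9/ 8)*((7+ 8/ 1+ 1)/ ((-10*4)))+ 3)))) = 166845/ 6632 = 25.16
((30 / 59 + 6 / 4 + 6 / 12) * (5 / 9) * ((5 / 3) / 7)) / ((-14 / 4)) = -7400 / 78057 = -0.09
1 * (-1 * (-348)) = 348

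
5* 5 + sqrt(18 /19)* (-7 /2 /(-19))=21* sqrt(38) /722 + 25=25.18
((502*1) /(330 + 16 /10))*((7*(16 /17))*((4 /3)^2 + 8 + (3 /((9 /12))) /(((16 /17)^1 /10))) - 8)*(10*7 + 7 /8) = 508704210 /14093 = 36096.23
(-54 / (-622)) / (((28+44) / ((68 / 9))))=17 / 1866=0.01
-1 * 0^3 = 0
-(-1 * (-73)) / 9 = -73 / 9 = -8.11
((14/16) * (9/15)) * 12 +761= 7673/10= 767.30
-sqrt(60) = -2 * sqrt(15) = -7.75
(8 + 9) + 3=20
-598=-598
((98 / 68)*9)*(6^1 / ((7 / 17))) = 189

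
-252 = -252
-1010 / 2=-505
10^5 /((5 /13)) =260000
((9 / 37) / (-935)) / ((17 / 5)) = -9 / 117623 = -0.00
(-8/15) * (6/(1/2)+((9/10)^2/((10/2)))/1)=-4054/625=-6.49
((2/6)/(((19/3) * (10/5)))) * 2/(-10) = -1/190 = -0.01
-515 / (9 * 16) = -515 / 144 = -3.58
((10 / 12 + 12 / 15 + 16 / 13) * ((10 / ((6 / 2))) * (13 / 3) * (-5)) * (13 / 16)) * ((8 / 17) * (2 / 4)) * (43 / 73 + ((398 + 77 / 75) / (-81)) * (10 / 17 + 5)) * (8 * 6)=2359406001056 / 46139139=51136.76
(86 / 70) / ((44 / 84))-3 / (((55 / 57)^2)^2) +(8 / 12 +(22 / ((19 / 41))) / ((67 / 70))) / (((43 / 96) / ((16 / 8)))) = 111864322368908 / 500896061875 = 223.33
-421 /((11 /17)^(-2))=-50941 /289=-176.27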